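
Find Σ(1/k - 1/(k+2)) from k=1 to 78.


Telescoping with gap 2: two head and two tail terms survive.
= (1 + 1/2) - (1/79 + 1/80)
= 3/2 - 1/79 - 1/80 = 9321/6320

Sum = 9321/6320


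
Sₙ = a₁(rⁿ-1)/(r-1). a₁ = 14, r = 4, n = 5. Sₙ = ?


Sₙ = 14×(4^5 - 1)/(4 - 1)
= 14×(1024 - 1)/3
= 14×1023/3
= 4774

S_5 = 4774


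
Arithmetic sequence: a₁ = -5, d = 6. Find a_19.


aₙ = a₁ + (n-1)d
= -5 + (19-1)×6
= -5 + 108
= 103

a_19 = 103


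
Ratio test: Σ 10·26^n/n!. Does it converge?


aₙ = 10·26^n/n!
a_{n+1}/aₙ = 26^(n+1)/(n+1)! × n!/26^n  (constant 10 cancels)
= 26/(n+1)
L = lim(n→∞) 26/(n+1) = 0
L < 1 → series CONVERGES

Converges (ratio test: L = 0 < 1)


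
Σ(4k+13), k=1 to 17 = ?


Σ(4k+13) = 4·Σk + 13·n
= 4·153 + 13·17
= 612 + 221 = 833

Σ = 833


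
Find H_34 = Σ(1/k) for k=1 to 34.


H_34 = 1/1 + 1/2 + 1/3 + ... + 1/34
= 54062195834749/13127595717600
≈ 4.1182

H_34 = 54062195834749/13127595717600 ≈ 4.1182


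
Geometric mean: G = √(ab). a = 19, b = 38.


GM = √(19×38) = √722 = 26.8701

GM = 26.8701


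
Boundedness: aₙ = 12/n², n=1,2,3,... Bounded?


a₁ = 12, a₂ = 12/4, a₃ = 12/9, ...
0 < aₙ ≤ 12 for all n ≥ 1
The sequence IS bounded

Bounded (0 < aₙ ≤ 12)


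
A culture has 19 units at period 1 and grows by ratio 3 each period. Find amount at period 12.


aₙ = a₁·r^(n-1)
= 19×3^11
= 19×177147
= 3365793

a_12 = 3365793


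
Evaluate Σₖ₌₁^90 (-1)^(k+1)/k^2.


S = 1 - 1/4 + 1/9 - 1/16 + 1/25 - 1/36 + 1/49 - 1/64 ± ...
= 0.8224
(Full series converges to +π²/12 ≈ +0.8225)

S_90 = 0.8224


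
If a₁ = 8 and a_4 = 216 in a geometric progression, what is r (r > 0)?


r^(n-1) = aₙ/a₁
r^3 = 216/8 = 27
r = 27^(1/3)
= 3

r = 3


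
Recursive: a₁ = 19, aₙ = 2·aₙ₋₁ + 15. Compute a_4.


Computing step by step:
a_1 = 19
a_2 = 53
a_3 = 121
a_4 = 257


a_4 = 257


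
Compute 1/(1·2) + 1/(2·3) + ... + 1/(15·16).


1/(k(k+1)) = 1/k - 1/(k+1) (partial fractions)
Telescoping: Σ = 1 - 1/16 = 15/16

Sum = 15/16


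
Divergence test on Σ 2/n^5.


lim(n→∞) 2/n^5 = 0
lim aₙ = 0 → nth-term test is INCONCLUSIVE
(Need other tests; this is actually a convergent p-series with p=5 > 1)

Inconclusive (lim aₙ = 0; need another test)


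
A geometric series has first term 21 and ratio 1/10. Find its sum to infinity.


S∞ = a₁/(1-r) = 21/(1 - 1/10)
= 21/(9/10)
= 70/3

S∞ = 70/3


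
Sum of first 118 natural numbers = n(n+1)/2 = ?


n(n+1)/2 = 118×119/2 = 14042/2 = 7021

Σk = 7021


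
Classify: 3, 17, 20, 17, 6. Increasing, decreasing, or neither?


Differences: 14, 3, -3, -11
Difference at position 1 is +14 (> 0) but position 3 is -3 (< 0) — sequence both rises and falls
→ NOT monotonic

Not monotonic


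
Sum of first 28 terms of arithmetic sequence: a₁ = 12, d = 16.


aₙ = 12 + (28-1)×16 = 444
Sₙ = n(a₁+aₙ)/2 = 28×(12+444)/2
= 28×456/2 = 6384

S_28 = 6384


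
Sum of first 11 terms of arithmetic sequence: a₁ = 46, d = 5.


aₙ = 46 + (11-1)×5 = 96
Sₙ = n(a₁+aₙ)/2 = 11×(46+96)/2
= 11×142/2 = 781

S_11 = 781


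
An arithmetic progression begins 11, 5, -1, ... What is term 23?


aₙ = a₁ + (n-1)d
= 11 + (23-1)×-6
= 11 - 132
= -121

a_23 = -121


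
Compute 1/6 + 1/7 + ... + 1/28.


Σₖ₌6^28 1/k = 1/6 + 1/7 + 1/8 + ... + 1/28
= 132022249763/80313433200
≈ 1.6438

Sum = 132022249763/80313433200 ≈ 1.6438


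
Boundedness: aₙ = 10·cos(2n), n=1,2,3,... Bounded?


For all n, -1 ≤ cos(2n) ≤ 1, so -10 ≤ 10·cos(2n) ≤ 10
Lower bound: -10, Upper bound: 10
The sequence IS bounded

Bounded (-10 ≤ aₙ ≤ 10)


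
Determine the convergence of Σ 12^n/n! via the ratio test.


aₙ = 12^n/n!
a_{n+1}/aₙ = 12^(n+1)/(n+1)! × n!/12^n
= 12/(n+1)
L = lim(n→∞) 12/(n+1) = 0
L < 1 → series CONVERGES

Converges (ratio test: L = 0 < 1)


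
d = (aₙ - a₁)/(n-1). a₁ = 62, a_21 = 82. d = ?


d = (aₙ - a₁)/(n-1)
= (82 - 62)/(21-1)
= 20/20 = 1

d = 1


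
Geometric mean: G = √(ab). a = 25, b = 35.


GM = √(25×35) = √875 = 29.5804

GM = 29.5804


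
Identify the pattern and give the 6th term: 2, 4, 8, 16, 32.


Pattern: powers of 2: 2ⁿ
Terms: 2, 4, 8, 16, 32
Next term = 64

Next term = 64


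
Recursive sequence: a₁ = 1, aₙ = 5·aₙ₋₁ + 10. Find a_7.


Computing step by step:
a_1 = 1
a_2 = 15
a_3 = 85
a_4 = 435
a_5 = 2185
a_6 = 10935
a_7 = 54685


a_7 = 54685


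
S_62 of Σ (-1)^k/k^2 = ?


S = -1 + 1/4 - 1/9 + 1/16 - 1/25 + 1/36 - 1/49 + 1/64 ± ...
= -0.8223
(Full series converges to -π²/12 ≈ -0.8225)

S_62 = -0.8223


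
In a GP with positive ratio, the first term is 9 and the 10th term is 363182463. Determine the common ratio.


r^(n-1) = aₙ/a₁
r^9 = 363182463/9 = 40353607
r = 40353607^(1/9)
= 7

r = 7


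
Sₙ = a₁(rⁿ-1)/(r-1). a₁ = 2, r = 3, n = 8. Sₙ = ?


Sₙ = 2×(3^8 - 1)/(3 - 1)
= 2×(6561 - 1)/2
= 2×6560/2
= 6560

S_8 = 6560


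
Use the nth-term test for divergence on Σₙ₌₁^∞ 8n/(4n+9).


lim(n→∞) 8n/(4n+9) = 8/4 = 2  (divide numerator and denominator by n)
lim aₙ = 2 ≠ 0 → series DIVERGES

Diverges (lim aₙ = 2 ≠ 0)


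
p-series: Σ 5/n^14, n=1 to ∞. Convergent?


p-series test: Σ c/n^p converges if p > 1, diverges if p ≤ 1 (constant c > 0 doesn't affect convergence).
p = 14
14 > 1 → CONVERGES

Converges (p = 14 > 1)


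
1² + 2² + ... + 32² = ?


n = 32
n(n+1)(2n+1)/6 = 32×33×65/6
= 68640/6 = 11440

Σk² = 11440


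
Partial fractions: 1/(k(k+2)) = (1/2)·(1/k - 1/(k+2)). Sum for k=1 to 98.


1/(k(k+2)) = (1/2)·(1/k - 1/(k+2)) (partial fractions)
Telescoping: Σ = (1/2)·(1 + 1/2 - 1/99 - 1/100) = 14651/19800

Sum = 14651/19800


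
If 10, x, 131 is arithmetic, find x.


AM = (10 + 131)/2 = 141/2 = 70.5

AM = 70.5


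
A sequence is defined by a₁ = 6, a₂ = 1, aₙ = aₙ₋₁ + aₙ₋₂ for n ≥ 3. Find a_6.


Computing iteratively: 6, 1, 7, 8, 15, 23
a_6 = 23

a_6 = 23


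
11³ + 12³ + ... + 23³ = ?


Σₖ₌11^23 k³ = [23·24/2]² − [10·11/2]²
= 76176 − 3025 = 73151

Σk³ = 73151


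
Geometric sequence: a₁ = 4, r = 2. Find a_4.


aₙ = a₁·r^(n-1)
= 4×2^3
= 4×8
= 32

a_4 = 32


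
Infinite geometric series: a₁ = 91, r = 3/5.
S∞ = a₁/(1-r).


S∞ = a₁/(1-r) = 91/(1 - 3/5)
= 91/(2/5)
= 455/2

S∞ = 455/2


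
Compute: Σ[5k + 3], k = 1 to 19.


Σ(5k+3) = 5·Σk + 3·n
= 5·190 + 3·19
= 950 + 57 = 1007

Σ = 1007


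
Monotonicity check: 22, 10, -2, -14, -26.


Differences: -12, -12, -12, -12
All differences < 0 → strictly DECREASING

Monotonically decreasing


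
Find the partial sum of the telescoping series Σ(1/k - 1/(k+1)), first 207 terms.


Telescoping: adjacent terms cancel.
= 1/1 - 1/208
= 1 - 1/208 = 207/208

Sum = 207/208


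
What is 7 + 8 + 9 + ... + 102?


Σₖ₌7^102 k = Σₖ₌₁^102 k − Σₖ₌₁^6 k
= 102·103/2 − 6·7/2
= 5253 − 21 = 5232

Σk = 5232


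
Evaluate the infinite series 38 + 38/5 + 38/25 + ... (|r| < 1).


S∞ = a₁/(1-r) = 38/(1 - 1/5)
= 38/(4/5)
= 95/2

S∞ = 95/2


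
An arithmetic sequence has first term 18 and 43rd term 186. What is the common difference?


d = (aₙ - a₁)/(n-1)
= (186 - 18)/(43-1)
= 168/42 = 4

d = 4


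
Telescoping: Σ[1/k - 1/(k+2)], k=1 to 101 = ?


Telescoping with gap 2: two head and two tail terms survive.
= (1 + 1/2) - (1/102 + 1/103)
= 3/2 - 1/102 - 1/103 = 7777/5253

Sum = 7777/5253


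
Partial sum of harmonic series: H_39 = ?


H_39 = 1/1 + 1/2 + 1/3 + ... + 1/39
= 2066035355155033/485721041551200
≈ 4.2535

H_39 = 2066035355155033/485721041551200 ≈ 4.2535


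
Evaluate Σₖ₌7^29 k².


Σₖ₌7^29 k² = Σₖ₌₁^29 k² − Σₖ₌₁^6 k²
= 29·30·59/6 − 6·7·13/6
= 8555 − 91 = 8464

Σk² = 8464


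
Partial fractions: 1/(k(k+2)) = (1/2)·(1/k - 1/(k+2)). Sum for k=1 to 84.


1/(k(k+2)) = (1/2)·(1/k - 1/(k+2)) (partial fractions)
Telescoping: Σ = (1/2)·(1 + 1/2 - 1/85 - 1/86) = 5397/7310

Sum = 5397/7310


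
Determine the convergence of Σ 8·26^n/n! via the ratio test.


aₙ = 8·26^n/n!
a_{n+1}/aₙ = 26^(n+1)/(n+1)! × n!/26^n  (constant 8 cancels)
= 26/(n+1)
L = lim(n→∞) 26/(n+1) = 0
L < 1 → series CONVERGES

Converges (ratio test: L = 0 < 1)


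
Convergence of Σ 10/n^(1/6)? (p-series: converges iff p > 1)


p-series test: Σ c/n^p converges if p > 1, diverges if p ≤ 1 (constant c > 0 doesn't affect convergence).
p = 1/6
1/6 ≤ 1 → DIVERGES

Diverges (p = 1/6 ≤ 1)


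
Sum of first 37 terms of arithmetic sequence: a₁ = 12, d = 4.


aₙ = 12 + (37-1)×4 = 156
Sₙ = n(a₁+aₙ)/2 = 37×(12+156)/2
= 37×168/2 = 3108

S_37 = 3108


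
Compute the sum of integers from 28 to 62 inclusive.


Σₖ₌28^62 k = Σₖ₌₁^62 k − Σₖ₌₁^27 k
= 62·63/2 − 27·28/2
= 1953 − 378 = 1575

Σk = 1575


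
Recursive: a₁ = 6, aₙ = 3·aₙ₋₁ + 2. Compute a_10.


Computing step by step:
a_1 = 6
a_2 = 20
a_3 = 62
a_4 = 188
a_5 = 566
a_6 = 1700
a_7 = 5102
a_8 = 15308
a_9 = 45926
a_10 = 137780


a_10 = 137780


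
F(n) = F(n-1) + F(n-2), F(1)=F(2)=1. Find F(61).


Fibonacci sequence: 1, 1, 2, 3, 5, 8, 13, 21, 34, 55, 89, ...
F(61) = 2504730781961

F(61) = 2504730781961


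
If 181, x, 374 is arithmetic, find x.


AM = (181 + 374)/2 = 555/2 = 277.5

AM = 277.5


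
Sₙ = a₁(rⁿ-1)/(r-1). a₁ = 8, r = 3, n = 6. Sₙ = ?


Sₙ = 8×(3^6 - 1)/(3 - 1)
= 8×(729 - 1)/2
= 8×728/2
= 2912

S_6 = 2912


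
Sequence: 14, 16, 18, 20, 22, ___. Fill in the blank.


Pattern: arithmetic (d=2)
Terms: 14, 16, 18, 20, 22
Next term = 24

Next term = 24


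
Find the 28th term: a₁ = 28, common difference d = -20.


aₙ = a₁ + (n-1)d
= 28 + (28-1)×-20
= 28 - 540
= -512

a_28 = -512


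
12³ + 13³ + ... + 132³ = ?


Σₖ₌12^132 k³ = [132·133/2]² − [11·12/2]²
= 77053284 − 4356 = 77048928

Σk³ = 77048928


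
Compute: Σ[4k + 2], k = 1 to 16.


Σ(4k+2) = 4·Σk + 2·n
= 4·136 + 2·16
= 544 + 32 = 576

Σ = 576


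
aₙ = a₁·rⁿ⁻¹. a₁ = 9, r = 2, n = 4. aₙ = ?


aₙ = a₁·r^(n-1)
= 9×2^3
= 9×8
= 72

a_4 = 72


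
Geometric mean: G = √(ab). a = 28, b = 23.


GM = √(28×23) = √644 = 25.3772

GM = 25.3772


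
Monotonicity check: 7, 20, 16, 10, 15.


Differences: 13, -4, -6, 5
Difference at position 1 is +13 (> 0) but position 2 is -4 (< 0) — sequence both rises and falls
→ NOT monotonic

Not monotonic


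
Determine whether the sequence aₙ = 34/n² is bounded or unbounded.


a₁ = 34, a₂ = 34/4, a₃ = 34/9, ...
0 < aₙ ≤ 34 for all n ≥ 1
The sequence IS bounded

Bounded (0 < aₙ ≤ 34)


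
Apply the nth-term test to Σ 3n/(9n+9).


lim(n→∞) 3n/(9n+9) = 3/9 = 1/3  (divide numerator and denominator by n)
lim aₙ = 1/3 ≠ 0 → series DIVERGES

Diverges (lim aₙ = 1/3 ≠ 0)


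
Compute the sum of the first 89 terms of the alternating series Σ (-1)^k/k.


S = -1 + 1/2 - 1/3 + 1/4 - 1/5 + 1/6 - 1/7 + 1/8 ± ...
= -0.6987
(Full series converges to -ln(2) ≈ -0.6931)

S_89 = -0.6987


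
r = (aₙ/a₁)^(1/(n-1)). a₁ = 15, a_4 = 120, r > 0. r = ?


r^(n-1) = aₙ/a₁
r^3 = 120/15 = 8
r = 8^(1/3)
= 2

r = 2


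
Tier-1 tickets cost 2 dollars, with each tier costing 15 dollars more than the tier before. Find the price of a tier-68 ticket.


aₙ = a₁ + (n-1)d
= 2 + (68-1)×15
= 2 + 1005
= 1007

a_68 = 1007


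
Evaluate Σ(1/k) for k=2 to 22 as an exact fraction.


Σₖ₌2^22 1/k = 1/2 + 1/3 + 1/4 + ... + 1/22
= 13920029/5173168
≈ 2.6908

Sum = 13920029/5173168 ≈ 2.6908


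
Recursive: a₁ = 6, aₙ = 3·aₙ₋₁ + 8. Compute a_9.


Computing step by step:
a_1 = 6
a_2 = 26
a_3 = 86
a_4 = 266
a_5 = 806
a_6 = 2426
a_7 = 7286
a_8 = 21866
a_9 = 65606


a_9 = 65606


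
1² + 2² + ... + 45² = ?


n = 45
n(n+1)(2n+1)/6 = 45×46×91/6
= 188370/6 = 31395

Σk² = 31395


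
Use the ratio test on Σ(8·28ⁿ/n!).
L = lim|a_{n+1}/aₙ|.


aₙ = 8·28^n/n!
a_{n+1}/aₙ = 28^(n+1)/(n+1)! × n!/28^n  (constant 8 cancels)
= 28/(n+1)
L = lim(n→∞) 28/(n+1) = 0
L < 1 → series CONVERGES

Converges (ratio test: L = 0 < 1)


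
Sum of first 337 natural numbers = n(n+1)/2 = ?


n(n+1)/2 = 337×338/2 = 113906/2 = 56953

Σk = 56953


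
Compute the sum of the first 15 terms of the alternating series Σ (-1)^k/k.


S = -1 + 1/2 - 1/3 + 1/4 - 1/5 + 1/6 - 1/7 + 1/8 ± ...
= -0.7254
(Full series converges to -ln(2) ≈ -0.6931)

S_15 = -0.7254


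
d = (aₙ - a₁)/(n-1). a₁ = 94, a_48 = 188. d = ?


d = (aₙ - a₁)/(n-1)
= (188 - 94)/(48-1)
= 94/47 = 2

d = 2


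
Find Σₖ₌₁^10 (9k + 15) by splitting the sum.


Σ(9k+15) = 9·Σk + 15·n
= 9·55 + 15·10
= 495 + 150 = 645

Σ = 645


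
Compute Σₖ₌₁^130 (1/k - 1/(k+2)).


Telescoping with gap 2: two head and two tail terms survive.
= (1 + 1/2) - (1/131 + 1/132)
= 3/2 - 1/131 - 1/132 = 25675/17292

Sum = 25675/17292


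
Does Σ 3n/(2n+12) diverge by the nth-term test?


lim(n→∞) 3n/(2n+12) = 3/2 = 3/2  (divide numerator and denominator by n)
lim aₙ = 3/2 ≠ 0 → series DIVERGES

Diverges (lim aₙ = 3/2 ≠ 0)


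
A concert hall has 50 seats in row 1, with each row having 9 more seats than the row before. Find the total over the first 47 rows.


aₙ = 50 + (47-1)×9 = 464
Sₙ = n(a₁+aₙ)/2 = 47×(50+464)/2
= 47×514/2 = 12079

S_47 = 12079


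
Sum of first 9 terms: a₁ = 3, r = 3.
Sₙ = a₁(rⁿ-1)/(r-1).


Sₙ = 3×(3^9 - 1)/(3 - 1)
= 3×(19683 - 1)/2
= 3×19682/2
= 29523

S_9 = 29523


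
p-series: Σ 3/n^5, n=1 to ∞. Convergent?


p-series test: Σ c/n^p converges if p > 1, diverges if p ≤ 1 (constant c > 0 doesn't affect convergence).
p = 5
5 > 1 → CONVERGES

Converges (p = 5 > 1)


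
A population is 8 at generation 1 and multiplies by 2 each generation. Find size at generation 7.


aₙ = a₁·r^(n-1)
= 8×2^6
= 8×64
= 512

a_7 = 512


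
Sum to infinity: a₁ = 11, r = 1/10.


S∞ = a₁/(1-r) = 11/(1 - 1/10)
= 11/(9/10)
= 110/9

S∞ = 110/9


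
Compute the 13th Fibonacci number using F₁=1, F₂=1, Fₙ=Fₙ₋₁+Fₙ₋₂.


Fibonacci sequence: 1, 1, 2, 3, 5, 8, 13, 21, 34, 55, 89, ...
F(13) = 233

F(13) = 233


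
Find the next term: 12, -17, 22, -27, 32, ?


Pattern: alternating sign, magnitude arithmetic (d=5)
Terms: 12, -17, 22, -27, 32
Next term = -37

Next term = -37


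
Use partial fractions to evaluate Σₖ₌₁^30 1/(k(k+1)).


1/(k(k+1)) = 1/k - 1/(k+1) (partial fractions)
Telescoping: Σ = 1 - 1/31 = 30/31

Sum = 30/31


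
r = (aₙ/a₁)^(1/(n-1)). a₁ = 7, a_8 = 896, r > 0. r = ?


r^(n-1) = aₙ/a₁
r^7 = 896/7 = 128
r = 128^(1/7)
= 2

r = 2


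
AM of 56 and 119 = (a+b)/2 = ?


AM = (56 + 119)/2 = 175/2 = 87.5

AM = 87.5


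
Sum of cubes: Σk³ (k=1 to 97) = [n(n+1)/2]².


n(n+1)/2 = 97×98/2 = 4753
Σk³ = 4753² = 22591009

Σk³ = 22591009


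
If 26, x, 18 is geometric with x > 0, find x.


GM = √(26×18) = √468 = 21.6333

GM = 21.6333


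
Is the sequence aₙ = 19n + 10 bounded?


aₙ = 19n + 10 → as n→∞, aₙ→∞
No finite upper bound exists
The sequence is UNBOUNDED

Unbounded (aₙ → ∞ as n → ∞)


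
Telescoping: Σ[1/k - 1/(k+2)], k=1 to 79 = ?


Telescoping with gap 2: two head and two tail terms survive.
= (1 + 1/2) - (1/80 + 1/81)
= 3/2 - 1/80 - 1/81 = 9559/6480

Sum = 9559/6480


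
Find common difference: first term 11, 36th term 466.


d = (aₙ - a₁)/(n-1)
= (466 - 11)/(36-1)
= 455/35 = 13

d = 13


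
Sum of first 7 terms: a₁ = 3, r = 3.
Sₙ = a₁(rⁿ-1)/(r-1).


Sₙ = 3×(3^7 - 1)/(3 - 1)
= 3×(2187 - 1)/2
= 3×2186/2
= 3279

S_7 = 3279


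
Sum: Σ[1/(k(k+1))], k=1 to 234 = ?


1/(k(k+1)) = 1/k - 1/(k+1) (partial fractions)
Telescoping: Σ = 1 - 1/235 = 234/235

Sum = 234/235


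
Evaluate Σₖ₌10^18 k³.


Σₖ₌10^18 k³ = [18·19/2]² − [9·10/2]²
= 29241 − 2025 = 27216

Σk³ = 27216


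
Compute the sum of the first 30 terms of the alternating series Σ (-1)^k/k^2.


S = -1 + 1/4 - 1/9 + 1/16 - 1/25 + 1/36 - 1/49 + 1/64 ± ...
= -0.8219
(Full series converges to -π²/12 ≈ -0.8225)

S_30 = -0.8219


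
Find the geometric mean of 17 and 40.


GM = √(17×40) = √680 = 26.0768

GM = 26.0768


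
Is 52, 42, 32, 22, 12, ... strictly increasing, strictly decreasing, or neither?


Differences: -10, -10, -10, -10
All differences < 0 → strictly DECREASING

Monotonically decreasing


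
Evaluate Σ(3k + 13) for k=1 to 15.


Σ(3k+13) = 3·Σk + 13·n
= 3·120 + 13·15
= 360 + 195 = 555

Σ = 555


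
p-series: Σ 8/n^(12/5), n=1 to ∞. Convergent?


p-series test: Σ c/n^p converges if p > 1, diverges if p ≤ 1 (constant c > 0 doesn't affect convergence).
p = 12/5
12/5 > 1 → CONVERGES

Converges (p = 12/5 > 1)


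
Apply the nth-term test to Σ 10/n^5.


lim(n→∞) 10/n^5 = 0
lim aₙ = 0 → nth-term test is INCONCLUSIVE
(Need other tests; this is actually a convergent p-series with p=5 > 1)

Inconclusive (lim aₙ = 0; need another test)


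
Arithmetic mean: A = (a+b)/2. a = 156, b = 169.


AM = (156 + 169)/2 = 325/2 = 162.5

AM = 162.5


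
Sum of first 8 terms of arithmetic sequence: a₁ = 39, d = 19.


aₙ = 39 + (8-1)×19 = 172
Sₙ = n(a₁+aₙ)/2 = 8×(39+172)/2
= 8×211/2 = 844

S_8 = 844


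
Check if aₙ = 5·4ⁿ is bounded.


aₙ = 5·4ⁿ → as n→∞, aₙ→∞ (since base 4 > 1)
No finite upper bound exists
The sequence is UNBOUNDED

Unbounded (aₙ → ∞ as n → ∞)


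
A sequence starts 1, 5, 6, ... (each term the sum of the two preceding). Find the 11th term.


Computing iteratively: 1, 5, 6, 11, 17, 28, 45, 73, 118, 191, 309
a_11 = 309

a_11 = 309


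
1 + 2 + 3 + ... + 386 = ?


n(n+1)/2 = 386×387/2 = 149382/2 = 74691

Σk = 74691


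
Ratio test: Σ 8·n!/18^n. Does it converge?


aₙ = 8·n!/18^n
a_{n+1}/aₙ = (n+1)!/18^(n+1) × 18^n/n!  (constant 8 cancels)
= (n+1)/18
L = lim(n→∞) (n+1)/18 = ∞
L > 1 → series DIVERGES

Diverges (ratio test: L = ∞ > 1)


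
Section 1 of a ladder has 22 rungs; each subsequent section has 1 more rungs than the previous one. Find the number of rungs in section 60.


aₙ = a₁ + (n-1)d
= 22 + (60-1)×1
= 22 + 59
= 81

a_60 = 81


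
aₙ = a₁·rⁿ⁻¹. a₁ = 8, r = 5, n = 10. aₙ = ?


aₙ = a₁·r^(n-1)
= 8×5^9
= 8×1953125
= 15625000

a_10 = 15625000


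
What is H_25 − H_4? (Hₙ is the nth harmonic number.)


Σₖ₌5^25 1/k = 1/5 + 1/6 + 1/7 + ... + 1/25
= 15461449967/8923714800
≈ 1.7326

Sum = 15461449967/8923714800 ≈ 1.7326


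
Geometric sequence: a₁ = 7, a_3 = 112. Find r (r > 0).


r^(n-1) = aₙ/a₁
r^2 = 112/7 = 16
r = 16^(1/2)
= ±4; taking r > 0 gives r = 4

r = 4


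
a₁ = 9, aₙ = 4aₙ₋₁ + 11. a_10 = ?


Computing step by step:
a_1 = 9
a_2 = 47
a_3 = 199
a_4 = 807
a_5 = 3239
a_6 = 12967
a_7 = 51879
a_8 = 207527
a_9 = 830119
a_10 = 3320487


a_10 = 3320487


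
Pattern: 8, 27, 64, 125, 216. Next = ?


Pattern: perfect cubes: n³
Terms: 8, 27, 64, 125, 216
Next term = 343

Next term = 343


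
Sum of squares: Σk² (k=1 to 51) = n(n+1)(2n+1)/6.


n = 51
n(n+1)(2n+1)/6 = 51×52×103/6
= 273156/6 = 45526

Σk² = 45526


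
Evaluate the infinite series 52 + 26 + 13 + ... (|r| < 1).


S∞ = a₁/(1-r) = 52/(1 - 1/2)
= 52/(1/2)
= 104

S∞ = 104


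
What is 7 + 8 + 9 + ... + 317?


Σₖ₌7^317 k = Σₖ₌₁^317 k − Σₖ₌₁^6 k
= 317·318/2 − 6·7/2
= 50403 − 21 = 50382

Σk = 50382


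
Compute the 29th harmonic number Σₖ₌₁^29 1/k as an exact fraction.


H_29 = 1/1 + 1/2 + 1/3 + ... + 1/29
= 9227046511387/2329089562800
≈ 3.9617

H_29 = 9227046511387/2329089562800 ≈ 3.9617


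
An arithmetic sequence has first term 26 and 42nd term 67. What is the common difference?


d = (aₙ - a₁)/(n-1)
= (67 - 26)/(42-1)
= 41/41 = 1

d = 1


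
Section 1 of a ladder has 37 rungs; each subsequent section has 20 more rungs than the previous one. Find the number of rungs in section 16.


aₙ = a₁ + (n-1)d
= 37 + (16-1)×20
= 37 + 300
= 337

a_16 = 337


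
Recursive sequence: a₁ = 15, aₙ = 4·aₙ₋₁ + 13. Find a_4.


Computing step by step:
a_1 = 15
a_2 = 73
a_3 = 305
a_4 = 1233


a_4 = 1233


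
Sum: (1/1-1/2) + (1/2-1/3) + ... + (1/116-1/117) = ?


Telescoping: adjacent terms cancel.
= 1/1 - 1/117
= 1 - 1/117 = 116/117

Sum = 116/117


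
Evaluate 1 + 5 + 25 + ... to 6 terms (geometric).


Sₙ = 1×(5^6 - 1)/(5 - 1)
= 1×(15625 - 1)/4
= 1×15624/4
= 3906

S_6 = 3906


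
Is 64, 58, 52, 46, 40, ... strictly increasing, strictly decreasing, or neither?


Differences: -6, -6, -6, -6
All differences < 0 → strictly DECREASING

Monotonically decreasing


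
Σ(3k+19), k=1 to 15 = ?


Σ(3k+19) = 3·Σk + 19·n
= 3·120 + 19·15
= 360 + 285 = 645

Σ = 645


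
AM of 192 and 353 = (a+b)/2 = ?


AM = (192 + 353)/2 = 545/2 = 272.5

AM = 272.5


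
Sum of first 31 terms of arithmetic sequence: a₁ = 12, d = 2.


aₙ = 12 + (31-1)×2 = 72
Sₙ = n(a₁+aₙ)/2 = 31×(12+72)/2
= 31×84/2 = 1302

S_31 = 1302


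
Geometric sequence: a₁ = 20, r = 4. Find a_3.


aₙ = a₁·r^(n-1)
= 20×4^2
= 20×16
= 320

a_3 = 320


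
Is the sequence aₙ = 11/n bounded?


a₁ = 11, a₂ = 11/2, a₃ = 11/3, ...
0 < aₙ ≤ 11 for all n ≥ 1
Lower bound: 0, Upper bound: 11
The sequence IS bounded

Bounded (0 < aₙ ≤ 11)


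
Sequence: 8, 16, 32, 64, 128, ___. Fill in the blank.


Pattern: powers of 2: 2ⁿ
Terms: 8, 16, 32, 64, 128
Next term = 256

Next term = 256


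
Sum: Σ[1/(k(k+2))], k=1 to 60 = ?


1/(k(k+2)) = (1/2)·(1/k - 1/(k+2)) (partial fractions)
Telescoping: Σ = (1/2)·(1 + 1/2 - 1/61 - 1/62) = 2775/3782

Sum = 2775/3782


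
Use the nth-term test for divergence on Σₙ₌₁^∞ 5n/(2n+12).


lim(n→∞) 5n/(2n+12) = 5/2 = 5/2  (divide numerator and denominator by n)
lim aₙ = 5/2 ≠ 0 → series DIVERGES

Diverges (lim aₙ = 5/2 ≠ 0)


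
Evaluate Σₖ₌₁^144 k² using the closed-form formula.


n = 144
n(n+1)(2n+1)/6 = 144×145×289/6
= 6034320/6 = 1005720

Σk² = 1005720


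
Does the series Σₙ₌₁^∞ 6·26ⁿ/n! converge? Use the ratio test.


aₙ = 6·26^n/n!
a_{n+1}/aₙ = 26^(n+1)/(n+1)! × n!/26^n  (constant 6 cancels)
= 26/(n+1)
L = lim(n→∞) 26/(n+1) = 0
L < 1 → series CONVERGES

Converges (ratio test: L = 0 < 1)


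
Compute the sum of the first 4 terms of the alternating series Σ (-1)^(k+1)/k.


S = 1 - 1/2 + 1/3 - 1/4
= 0.5833
(Full series converges to +ln(2) ≈ +0.6931)

S_4 = 0.5833


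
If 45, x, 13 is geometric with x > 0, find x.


GM = √(45×13) = √585 = 24.1868

GM = 24.1868


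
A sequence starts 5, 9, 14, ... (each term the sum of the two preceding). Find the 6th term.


Computing iteratively: 5, 9, 14, 23, 37, 60
a_6 = 60

a_6 = 60


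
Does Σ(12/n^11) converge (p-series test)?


p-series test: Σ c/n^p converges if p > 1, diverges if p ≤ 1 (constant c > 0 doesn't affect convergence).
p = 11
11 > 1 → CONVERGES

Converges (p = 11 > 1)


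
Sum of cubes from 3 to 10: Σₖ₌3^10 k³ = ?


Σₖ₌3^10 k³ = [10·11/2]² − [2·3/2]²
= 3025 − 9 = 3016

Σk³ = 3016


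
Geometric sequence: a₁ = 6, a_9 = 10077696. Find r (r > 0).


r^(n-1) = aₙ/a₁
r^8 = 10077696/6 = 1679616
r = 1679616^(1/8)
= ±6; taking r > 0 gives r = 6

r = 6


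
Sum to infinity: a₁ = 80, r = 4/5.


S∞ = a₁/(1-r) = 80/(1 - 4/5)
= 80/(1/5)
= 400

S∞ = 400


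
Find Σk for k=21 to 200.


Σₖ₌21^200 k = Σₖ₌₁^200 k − Σₖ₌₁^20 k
= 200·201/2 − 20·21/2
= 20100 − 210 = 19890

Σk = 19890


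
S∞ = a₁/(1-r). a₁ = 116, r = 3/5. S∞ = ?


S∞ = a₁/(1-r) = 116/(1 - 3/5)
= 116/(2/5)
= 290

S∞ = 290


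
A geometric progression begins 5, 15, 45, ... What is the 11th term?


aₙ = a₁·r^(n-1)
= 5×3^10
= 5×59049
= 295245

a_11 = 295245


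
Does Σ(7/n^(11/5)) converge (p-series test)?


p-series test: Σ c/n^p converges if p > 1, diverges if p ≤ 1 (constant c > 0 doesn't affect convergence).
p = 11/5
11/5 > 1 → CONVERGES

Converges (p = 11/5 > 1)


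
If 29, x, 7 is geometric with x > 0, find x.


GM = √(29×7) = √203 = 14.2478

GM = 14.2478


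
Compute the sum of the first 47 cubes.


n(n+1)/2 = 47×48/2 = 1128
Σk³ = 1128² = 1272384

Σk³ = 1272384


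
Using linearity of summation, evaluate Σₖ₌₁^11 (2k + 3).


Σ(2k+3) = 2·Σk + 3·n
= 2·66 + 3·11
= 132 + 33 = 165

Σ = 165


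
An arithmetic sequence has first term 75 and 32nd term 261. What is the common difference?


d = (aₙ - a₁)/(n-1)
= (261 - 75)/(32-1)
= 186/31 = 6

d = 6


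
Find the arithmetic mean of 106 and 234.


AM = (106 + 234)/2 = 340/2 = 170

AM = 170


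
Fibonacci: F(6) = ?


Fibonacci sequence: 1, 1, 2, 3, 5, 8
F(6) = 8

F(6) = 8


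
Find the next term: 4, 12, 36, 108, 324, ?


Pattern: geometric (r=3)
Terms: 4, 12, 36, 108, 324
Next term = 972

Next term = 972


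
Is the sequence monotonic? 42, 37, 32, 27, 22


Differences: -5, -5, -5, -5
All differences < 0 → strictly DECREASING

Monotonically decreasing


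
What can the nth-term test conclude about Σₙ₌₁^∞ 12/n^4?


lim(n→∞) 12/n^4 = 0
lim aₙ = 0 → nth-term test is INCONCLUSIVE
(Need other tests; this is actually a convergent p-series with p=4 > 1)

Inconclusive (lim aₙ = 0; need another test)


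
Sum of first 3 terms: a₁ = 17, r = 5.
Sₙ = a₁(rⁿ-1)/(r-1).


Sₙ = 17×(5^3 - 1)/(5 - 1)
= 17×(125 - 1)/4
= 17×124/4
= 527

S_3 = 527


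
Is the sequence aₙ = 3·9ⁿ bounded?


aₙ = 3·9ⁿ → as n→∞, aₙ→∞ (since base 9 > 1)
No finite upper bound exists
The sequence is UNBOUNDED

Unbounded (aₙ → ∞ as n → ∞)


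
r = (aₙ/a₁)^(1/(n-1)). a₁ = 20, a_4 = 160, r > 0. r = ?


r^(n-1) = aₙ/a₁
r^3 = 160/20 = 8
r = 8^(1/3)
= 2

r = 2


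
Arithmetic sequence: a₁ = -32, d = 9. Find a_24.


aₙ = a₁ + (n-1)d
= -32 + (24-1)×9
= -32 + 207
= 175

a_24 = 175


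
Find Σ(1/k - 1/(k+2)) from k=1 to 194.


Telescoping with gap 2: two head and two tail terms survive.
= (1 + 1/2) - (1/195 + 1/196)
= 3/2 - 1/195 - 1/196 = 56939/38220

Sum = 56939/38220


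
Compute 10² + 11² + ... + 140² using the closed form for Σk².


Σₖ₌10^140 k² = Σₖ₌₁^140 k² − Σₖ₌₁^9 k²
= 140·141·281/6 − 9·10·19/6
= 924490 − 285 = 924205

Σk² = 924205


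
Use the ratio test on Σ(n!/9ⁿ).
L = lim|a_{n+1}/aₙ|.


aₙ = n!/9^n
a_{n+1}/aₙ = (n+1)!/9^(n+1) × 9^n/n!
= (n+1)/9
L = lim(n→∞) (n+1)/9 = ∞
L > 1 → series DIVERGES

Diverges (ratio test: L = ∞ > 1)


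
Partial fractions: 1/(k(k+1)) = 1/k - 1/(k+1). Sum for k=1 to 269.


1/(k(k+1)) = 1/k - 1/(k+1) (partial fractions)
Telescoping: Σ = 1 - 1/270 = 269/270

Sum = 269/270


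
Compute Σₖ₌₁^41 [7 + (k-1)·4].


aₙ = 7 + (41-1)×4 = 167
Sₙ = n(a₁+aₙ)/2 = 41×(7+167)/2
= 41×174/2 = 3567

S_41 = 3567


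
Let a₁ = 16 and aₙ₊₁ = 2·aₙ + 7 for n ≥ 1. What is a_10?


Computing step by step:
a_1 = 16
a_2 = 39
a_3 = 85
a_4 = 177
a_5 = 361
a_6 = 729
a_7 = 1465
a_8 = 2937
a_9 = 5881
a_10 = 11769


a_10 = 11769


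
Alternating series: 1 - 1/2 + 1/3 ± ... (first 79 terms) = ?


S = 1 - 1/2 + 1/3 - 1/4 + 1/5 - 1/6 + 1/7 - 1/8 ± ...
= 0.6994
(Full series converges to +ln(2) ≈ +0.6931)

S_79 = 0.6994


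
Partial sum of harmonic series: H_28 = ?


H_28 = 1/1 + 1/2 + 1/3 + ... + 1/28
= 315404588903/80313433200
≈ 3.9272

H_28 = 315404588903/80313433200 ≈ 3.9272


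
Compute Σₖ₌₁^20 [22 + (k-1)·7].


aₙ = 22 + (20-1)×7 = 155
Sₙ = n(a₁+aₙ)/2 = 20×(22+155)/2
= 20×177/2 = 1770

S_20 = 1770


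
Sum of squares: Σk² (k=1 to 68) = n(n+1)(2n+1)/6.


n = 68
n(n+1)(2n+1)/6 = 68×69×137/6
= 642804/6 = 107134

Σk² = 107134


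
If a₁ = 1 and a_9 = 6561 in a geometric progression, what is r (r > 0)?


r^(n-1) = aₙ/a₁
r^8 = 6561/1 = 6561
r = 6561^(1/8)
= ±3; taking r > 0 gives r = 3

r = 3


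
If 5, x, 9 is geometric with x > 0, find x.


GM = √(5×9) = √45 = 6.7082

GM = 6.7082


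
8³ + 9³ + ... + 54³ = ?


Σₖ₌8^54 k³ = [54·55/2]² − [7·8/2]²
= 2205225 − 784 = 2204441

Σk³ = 2204441


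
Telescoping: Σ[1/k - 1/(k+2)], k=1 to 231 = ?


Telescoping with gap 2: two head and two tail terms survive.
= (1 + 1/2) - (1/232 + 1/233)
= 3/2 - 1/232 - 1/233 = 80619/54056

Sum = 80619/54056


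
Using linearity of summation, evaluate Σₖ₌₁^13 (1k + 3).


Σ(1k+3) = 1·Σk + 3·n
= 1·91 + 3·13
= 91 + 39 = 130

Σ = 130


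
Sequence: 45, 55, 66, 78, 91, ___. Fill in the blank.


Pattern: triangular numbers: n(n+1)/2
Terms: 45, 55, 66, 78, 91
Next term = 105

Next term = 105


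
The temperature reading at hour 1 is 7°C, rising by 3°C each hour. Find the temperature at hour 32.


aₙ = a₁ + (n-1)d
= 7 + (32-1)×3
= 7 + 93
= 100

a_32 = 100


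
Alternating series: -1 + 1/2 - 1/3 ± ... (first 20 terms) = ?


S = -1 + 1/2 - 1/3 + 1/4 - 1/5 + 1/6 - 1/7 + 1/8 ± ...
= -0.6688
(Full series converges to -ln(2) ≈ -0.6931)

S_20 = -0.6688


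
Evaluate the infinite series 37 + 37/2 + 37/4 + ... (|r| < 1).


S∞ = a₁/(1-r) = 37/(1 - 1/2)
= 37/(1/2)
= 74

S∞ = 74


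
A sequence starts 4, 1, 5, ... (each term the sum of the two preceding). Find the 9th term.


Computing iteratively: 4, 1, 5, 6, 11, 17, 28, 45, 73
a_9 = 73

a_9 = 73


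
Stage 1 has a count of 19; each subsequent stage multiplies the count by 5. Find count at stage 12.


aₙ = a₁·r^(n-1)
= 19×5^11
= 19×48828125
= 927734375

a_12 = 927734375


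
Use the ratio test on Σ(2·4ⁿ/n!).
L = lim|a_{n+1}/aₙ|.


aₙ = 2·4^n/n!
a_{n+1}/aₙ = 4^(n+1)/(n+1)! × n!/4^n  (constant 2 cancels)
= 4/(n+1)
L = lim(n→∞) 4/(n+1) = 0
L < 1 → series CONVERGES

Converges (ratio test: L = 0 < 1)


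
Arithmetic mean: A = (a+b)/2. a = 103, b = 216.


AM = (103 + 216)/2 = 319/2 = 159.5

AM = 159.5


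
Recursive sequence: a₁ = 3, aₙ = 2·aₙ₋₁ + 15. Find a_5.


Computing step by step:
a_1 = 3
a_2 = 21
a_3 = 57
a_4 = 129
a_5 = 273


a_5 = 273


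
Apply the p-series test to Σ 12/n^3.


p-series test: Σ c/n^p converges if p > 1, diverges if p ≤ 1 (constant c > 0 doesn't affect convergence).
p = 3
3 > 1 → CONVERGES

Converges (p = 3 > 1)


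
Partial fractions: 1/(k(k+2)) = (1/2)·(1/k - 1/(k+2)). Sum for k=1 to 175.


1/(k(k+2)) = (1/2)·(1/k - 1/(k+2)) (partial fractions)
Telescoping: Σ = (1/2)·(1 + 1/2 - 1/176 - 1/177) = 46375/62304

Sum = 46375/62304


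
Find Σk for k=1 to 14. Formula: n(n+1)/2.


n(n+1)/2 = 14×15/2 = 210/2 = 105

Σk = 105


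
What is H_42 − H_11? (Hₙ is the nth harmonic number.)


Σₖ₌12^42 1/k = 1/12 + 1/13 + 1/14 + ... + 1/42
= 286282196019672403/219060189739591200
≈ 1.3069

Sum = 286282196019672403/219060189739591200 ≈ 1.3069


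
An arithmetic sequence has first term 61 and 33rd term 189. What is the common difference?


d = (aₙ - a₁)/(n-1)
= (189 - 61)/(33-1)
= 128/32 = 4

d = 4


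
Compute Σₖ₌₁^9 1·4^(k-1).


Sₙ = 1×(4^9 - 1)/(4 - 1)
= 1×(262144 - 1)/3
= 1×262143/3
= 87381

S_9 = 87381


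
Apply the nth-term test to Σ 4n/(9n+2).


lim(n→∞) 4n/(9n+2) = 4/9 = 4/9  (divide numerator and denominator by n)
lim aₙ = 4/9 ≠ 0 → series DIVERGES

Diverges (lim aₙ = 4/9 ≠ 0)


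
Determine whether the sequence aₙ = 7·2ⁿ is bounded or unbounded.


aₙ = 7·2ⁿ → as n→∞, aₙ→∞ (since base 2 > 1)
No finite upper bound exists
The sequence is UNBOUNDED

Unbounded (aₙ → ∞ as n → ∞)


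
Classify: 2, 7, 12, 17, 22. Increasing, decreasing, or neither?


Differences: 5, 5, 5, 5
All differences > 0 → strictly INCREASING

Monotonically increasing


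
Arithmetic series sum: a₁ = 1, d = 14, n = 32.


aₙ = 1 + (32-1)×14 = 435
Sₙ = n(a₁+aₙ)/2 = 32×(1+435)/2
= 32×436/2 = 6976

S_32 = 6976


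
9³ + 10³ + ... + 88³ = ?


Σₖ₌9^88 k³ = [88·89/2]² − [8·9/2]²
= 15335056 − 1296 = 15333760

Σk³ = 15333760


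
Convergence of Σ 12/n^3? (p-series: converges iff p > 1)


p-series test: Σ c/n^p converges if p > 1, diverges if p ≤ 1 (constant c > 0 doesn't affect convergence).
p = 3
3 > 1 → CONVERGES

Converges (p = 3 > 1)


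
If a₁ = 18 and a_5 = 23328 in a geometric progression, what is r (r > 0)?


r^(n-1) = aₙ/a₁
r^4 = 23328/18 = 1296
r = 1296^(1/4)
= ±6; taking r > 0 gives r = 6

r = 6


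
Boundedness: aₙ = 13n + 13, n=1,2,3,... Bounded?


aₙ = 13n + 13 → as n→∞, aₙ→∞
No finite upper bound exists
The sequence is UNBOUNDED

Unbounded (aₙ → ∞ as n → ∞)


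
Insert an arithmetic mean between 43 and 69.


AM = (43 + 69)/2 = 112/2 = 56

AM = 56


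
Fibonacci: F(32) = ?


Fibonacci sequence: 1, 1, 2, 3, 5, 8, 13, 21, 34, 55, 89, ...
F(32) = 2178309

F(32) = 2178309


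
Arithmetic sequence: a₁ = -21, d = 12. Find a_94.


aₙ = a₁ + (n-1)d
= -21 + (94-1)×12
= -21 + 1116
= 1095

a_94 = 1095


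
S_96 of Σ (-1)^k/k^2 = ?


S = -1 + 1/4 - 1/9 + 1/16 - 1/25 + 1/36 - 1/49 + 1/64 ± ...
= -0.8224
(Full series converges to -π²/12 ≈ -0.8225)

S_96 = -0.8224


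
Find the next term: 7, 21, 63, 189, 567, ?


Pattern: geometric (r=3)
Terms: 7, 21, 63, 189, 567
Next term = 1701

Next term = 1701


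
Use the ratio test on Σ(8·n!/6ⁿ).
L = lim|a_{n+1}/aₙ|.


aₙ = 8·n!/6^n
a_{n+1}/aₙ = (n+1)!/6^(n+1) × 6^n/n!  (constant 8 cancels)
= (n+1)/6
L = lim(n→∞) (n+1)/6 = ∞
L > 1 → series DIVERGES

Diverges (ratio test: L = ∞ > 1)


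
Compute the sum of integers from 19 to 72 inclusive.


Σₖ₌19^72 k = Σₖ₌₁^72 k − Σₖ₌₁^18 k
= 72·73/2 − 18·19/2
= 2628 − 171 = 2457

Σk = 2457


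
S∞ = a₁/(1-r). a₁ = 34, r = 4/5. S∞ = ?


S∞ = a₁/(1-r) = 34/(1 - 4/5)
= 34/(1/5)
= 170

S∞ = 170


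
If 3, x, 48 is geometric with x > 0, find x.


GM = √(3×48) = √144 = 12

GM = 12


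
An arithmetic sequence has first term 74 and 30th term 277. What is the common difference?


d = (aₙ - a₁)/(n-1)
= (277 - 74)/(30-1)
= 203/29 = 7

d = 7


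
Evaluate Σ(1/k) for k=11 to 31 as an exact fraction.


Σₖ₌11^31 1/k = 1/11 + 1/12 + 1/13 + ... + 1/31
= 79297546204567/72201776446800
≈ 1.0983

Sum = 79297546204567/72201776446800 ≈ 1.0983


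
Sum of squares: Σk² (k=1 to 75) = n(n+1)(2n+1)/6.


n = 75
n(n+1)(2n+1)/6 = 75×76×151/6
= 860700/6 = 143450

Σk² = 143450


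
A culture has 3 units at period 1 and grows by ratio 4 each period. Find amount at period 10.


aₙ = a₁·r^(n-1)
= 3×4^9
= 3×262144
= 786432

a_10 = 786432


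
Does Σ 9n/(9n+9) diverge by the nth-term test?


lim(n→∞) 9n/(9n+9) = 9/9 = 1  (divide numerator and denominator by n)
lim aₙ = 1 ≠ 0 → series DIVERGES

Diverges (lim aₙ = 1 ≠ 0)


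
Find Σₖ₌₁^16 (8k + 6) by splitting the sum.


Σ(8k+6) = 8·Σk + 6·n
= 8·136 + 6·16
= 1088 + 96 = 1184

Σ = 1184


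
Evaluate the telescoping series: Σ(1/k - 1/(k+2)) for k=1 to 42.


Telescoping with gap 2: two head and two tail terms survive.
= (1 + 1/2) - (1/43 + 1/44)
= 3/2 - 1/43 - 1/44 = 2751/1892

Sum = 2751/1892


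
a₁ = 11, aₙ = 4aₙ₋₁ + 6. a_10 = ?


Computing step by step:
a_1 = 11
a_2 = 50
a_3 = 206
a_4 = 830
a_5 = 3326
a_6 = 13310
a_7 = 53246
a_8 = 212990
a_9 = 851966
a_10 = 3407870


a_10 = 3407870


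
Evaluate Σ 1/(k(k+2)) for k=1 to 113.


1/(k(k+2)) = (1/2)·(1/k - 1/(k+2)) (partial fractions)
Telescoping: Σ = (1/2)·(1 + 1/2 - 1/114 - 1/115) = 4859/6555

Sum = 4859/6555


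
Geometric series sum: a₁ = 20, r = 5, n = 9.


Sₙ = 20×(5^9 - 1)/(5 - 1)
= 20×(1953125 - 1)/4
= 20×1953124/4
= 9765620

S_9 = 9765620


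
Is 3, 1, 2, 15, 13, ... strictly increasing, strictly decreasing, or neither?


Differences: -2, 1, 13, -2
Difference at position 2 is +1 (> 0) but position 1 is -2 (< 0) — sequence both rises and falls
→ NOT monotonic

Not monotonic


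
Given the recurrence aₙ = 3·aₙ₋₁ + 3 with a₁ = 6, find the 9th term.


Computing step by step:
a_1 = 6
a_2 = 21
a_3 = 66
a_4 = 201
a_5 = 606
a_6 = 1821
a_7 = 5466
a_8 = 16401
a_9 = 49206


a_9 = 49206


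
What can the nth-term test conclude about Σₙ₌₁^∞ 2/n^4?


lim(n→∞) 2/n^4 = 0
lim aₙ = 0 → nth-term test is INCONCLUSIVE
(Need other tests; this is actually a convergent p-series with p=4 > 1)

Inconclusive (lim aₙ = 0; need another test)


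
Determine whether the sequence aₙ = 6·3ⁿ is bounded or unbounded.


aₙ = 6·3ⁿ → as n→∞, aₙ→∞ (since base 3 > 1)
No finite upper bound exists
The sequence is UNBOUNDED

Unbounded (aₙ → ∞ as n → ∞)


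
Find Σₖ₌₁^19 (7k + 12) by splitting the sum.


Σ(7k+12) = 7·Σk + 12·n
= 7·190 + 12·19
= 1330 + 228 = 1558

Σ = 1558


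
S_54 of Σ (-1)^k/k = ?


S = -1 + 1/2 - 1/3 + 1/4 - 1/5 + 1/6 - 1/7 + 1/8 ± ...
= -0.684
(Full series converges to -ln(2) ≈ -0.6931)

S_54 = -0.684


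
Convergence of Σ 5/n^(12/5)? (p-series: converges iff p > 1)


p-series test: Σ c/n^p converges if p > 1, diverges if p ≤ 1 (constant c > 0 doesn't affect convergence).
p = 12/5
12/5 > 1 → CONVERGES

Converges (p = 12/5 > 1)


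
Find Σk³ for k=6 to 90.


Σₖ₌6^90 k³ = [90·91/2]² − [5·6/2]²
= 16769025 − 225 = 16768800

Σk³ = 16768800


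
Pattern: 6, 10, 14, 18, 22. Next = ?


Pattern: arithmetic (d=4)
Terms: 6, 10, 14, 18, 22
Next term = 26

Next term = 26


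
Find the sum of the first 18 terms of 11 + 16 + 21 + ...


aₙ = 11 + (18-1)×5 = 96
Sₙ = n(a₁+aₙ)/2 = 18×(11+96)/2
= 18×107/2 = 963

S_18 = 963


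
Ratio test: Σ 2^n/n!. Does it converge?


aₙ = 2^n/n!
a_{n+1}/aₙ = 2^(n+1)/(n+1)! × n!/2^n
= 2/(n+1)
L = lim(n→∞) 2/(n+1) = 0
L < 1 → series CONVERGES

Converges (ratio test: L = 0 < 1)


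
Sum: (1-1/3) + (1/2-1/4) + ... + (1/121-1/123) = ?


Telescoping with gap 2: two head and two tail terms survive.
= (1 + 1/2) - (1/122 + 1/123)
= 3/2 - 1/122 - 1/123 = 11132/7503

Sum = 11132/7503


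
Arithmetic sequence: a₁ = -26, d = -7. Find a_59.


aₙ = a₁ + (n-1)d
= -26 + (59-1)×-7
= -26 - 406
= -432

a_59 = -432


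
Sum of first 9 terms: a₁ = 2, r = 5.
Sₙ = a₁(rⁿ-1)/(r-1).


Sₙ = 2×(5^9 - 1)/(5 - 1)
= 2×(1953125 - 1)/4
= 2×1953124/4
= 976562

S_9 = 976562


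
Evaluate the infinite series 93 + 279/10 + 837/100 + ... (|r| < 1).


S∞ = a₁/(1-r) = 93/(1 - 3/10)
= 93/(7/10)
= 930/7

S∞ = 930/7


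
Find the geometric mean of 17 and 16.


GM = √(17×16) = √272 = 16.4924

GM = 16.4924
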